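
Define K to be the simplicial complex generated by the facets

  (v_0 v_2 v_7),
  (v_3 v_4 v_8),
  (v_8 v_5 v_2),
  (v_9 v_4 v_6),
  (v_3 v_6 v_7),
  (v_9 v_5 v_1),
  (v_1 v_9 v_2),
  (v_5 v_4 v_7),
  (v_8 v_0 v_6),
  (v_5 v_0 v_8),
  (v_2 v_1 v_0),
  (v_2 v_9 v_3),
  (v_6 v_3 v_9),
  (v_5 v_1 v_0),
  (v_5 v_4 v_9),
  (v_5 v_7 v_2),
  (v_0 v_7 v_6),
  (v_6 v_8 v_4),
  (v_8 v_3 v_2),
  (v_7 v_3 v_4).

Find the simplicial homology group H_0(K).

H_0 ≅ Z.

Fix the vertex order v_0 < v_1 < v_2 < v_3 < v_4 < v_5 < v_6 < v_7 < v_8 < v_9 and write every simplex with vertices in increasing order. Then dim K = 2 and the simplices of K are:

  0-simplices (10): [v_0], [v_1], [v_2], [v_3], [v_4], [v_5], [v_6], [v_7], [v_8], [v_9]
  1-simplices (30): (30 of them)
  2-simplices (20): (20 of them)

Hence C_0 ≅ Z^10, C_1 ≅ Z^30, C_2 ≅ Z^20.

∂_1: C_1 → C_0 sends each edge [p,q] (with p < q) to q − p. For instance
  ∂[v_3,v_6] = [v_6] − [v_3].
The 10×30 boundary matrix has rank 9 and Smith normal form diag(1,1,1,1,1,1,1,1,1).

The boundary map ∂_2: C_2 → C_1 acts by ∂[p,q,r] = [q,r] − [p,r] + [p,q]. For instance
  ∂[v_0,v_6,v_7] = [v_6,v_7] − [v_0,v_7] + [v_0,v_6],
  ∂[v_1,v_2,v_9] = [v_2,v_9] − [v_1,v_9] + [v_1,v_2].
As a 30×20 matrix over Z this has rank 20, with invariant factors (1,1,1,1,1,1,1,1,1,1,1,1,1,1,1,1,1,1,1,2).

From H_k ≅ ker(∂_k) / im(∂_{k+1}) we obtain:

  H_0: rank C_0 − rank ∂_1 = 10 − 9 = 1, and the invariant factors of ∂_1 are all 1, so H_0 ≅ Z.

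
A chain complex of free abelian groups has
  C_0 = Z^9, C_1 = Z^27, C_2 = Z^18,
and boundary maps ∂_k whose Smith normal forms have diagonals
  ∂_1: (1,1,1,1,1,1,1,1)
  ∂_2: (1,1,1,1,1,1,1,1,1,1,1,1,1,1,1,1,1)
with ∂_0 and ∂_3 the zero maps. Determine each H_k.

H_0 = Z,  H_1 = Z^2,  H_2 = Z.

H_0: b_0 = 9 − 0 − 8 = 1; torsion from ∂_1 factors > 1: none. So H_0 = Z.
H_1: b_1 = 27 − 8 − 17 = 2; torsion from ∂_2 factors > 1: none. So H_1 = Z^2.
H_2: b_2 = 18 − 17 − 0 = 1; torsion from ∂_3 factors > 1: none. So H_2 = Z.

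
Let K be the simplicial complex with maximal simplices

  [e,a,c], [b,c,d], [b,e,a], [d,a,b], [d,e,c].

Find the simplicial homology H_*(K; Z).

H_0 = Z,  H_1 = Z,  H_2 = 0.

Fix the vertex order a < b < c < d < e and write every simplex with vertices in increasing order. Then dim K = 2 and the simplices of K are:

  0-simplices (5): a, b, c, d, e
  1-simplices (10): ab, ac, ad, ae, bc, bd, be, cd, ce, de
  2-simplices (5): abd, abe, ace, bcd, cde

giving chain groups C_0 ≅ Z^5, C_1 ≅ Z^10, C_2 ≅ Z^5.

∂_1: C_1 → C_0 maps an edge to its endpoints' difference, ∂[p,q] = q − p.
The 5×10 boundary matrix has rank 4 and Smith normal form diag(1,1,1,1).

Boundary ∂_2: C_2 → C_1 maps a triangle to the signed sum of its edges. For instance
  ∂abe = be − ae + ab,
  ∂cde = de − ce + cd.
The resulting 10×5 matrix has rank 5, and its Smith normal form has invariant factors (1,1,1,1,1).

Now H_k = ker ∂_k / im ∂_{k+1}, so:

  H_0: rank C_0 − rank ∂_1 = 5 − 4 = 1, and the invariant factors of ∂_1 are all 1, so H_0 = Z.
  H_1: rank ker ∂_1 − rank ∂_2 = (10 − 4) − 5 = 1, and the invariant factors of ∂_2 are all 1, so H_1 = Z.
  H_2: rank ker ∂_2 − rank ∂_3 = (5 − 5) − 0 = 0, and there is no ∂_3, so H_2 = 0.

As a check, the Euler characteristic is 5 − 10 + 5 = 0, which agrees with 1 − 1 + 0 = 0.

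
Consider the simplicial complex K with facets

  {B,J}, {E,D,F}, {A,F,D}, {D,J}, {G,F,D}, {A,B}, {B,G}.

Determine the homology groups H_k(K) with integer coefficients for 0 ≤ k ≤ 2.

H_0 ≅ Z,  H_1 ≅ Z^2,  H_2 = 0.

Take the total order A < B < D < E < F < G < J on the vertex set. Then K (dimension 2) consists of the simplices:

  0-simplices (7): A, B, D, E, F, G, J
  1-simplices (11): AB, AD, AF, BG, BJ, DE, DF, DG, DJ, EF, FG
  2-simplices (3): ADF, DEF, DFG

giving chain groups C_0 ≅ Z^7, C_1 ≅ Z^11, C_2 ≅ Z^3.

The boundary map ∂_1: C_1 → C_0 maps an edge to its endpoints' difference, ∂[p,q] = q − p. For instance
  ∂DF = F − D.
As a 7×11 matrix over Z this has rank 6, with invariant factors (1,1,1,1,1,1).

The boundary map ∂_2: C_2 → C_1 sends each 2-simplex [p,q,r] to [q,r] − [p,r] + [p,q]. For instance
  ∂DEF = EF − DF + DE,
  ∂DFG = FG − DG + DF.
The 11×3 boundary matrix has rank 3 and Smith normal form diag(1,1,1).

Reading off H_k = ker ∂_k / im ∂_{k+1}:

  H_0: rank C_0 − rank ∂_1 = 7 − 6 = 1, and the invariant factors of ∂_1 are all 1, so H_0 = Z.
  H_1: rank ker ∂_1 − rank ∂_2 = (11 − 6) − 3 = 2, and the invariant factors of ∂_2 are all 1, so H_1 = Z^2.
  H_2: rank ker ∂_2 − rank ∂_3 = (3 − 3) − 0 = 0, and there is no ∂_3, so H_2 = 0.

As a check, the Euler characteristic is 7 − 11 + 3 = -1, which agrees with 1 − 2 + 0 = -1.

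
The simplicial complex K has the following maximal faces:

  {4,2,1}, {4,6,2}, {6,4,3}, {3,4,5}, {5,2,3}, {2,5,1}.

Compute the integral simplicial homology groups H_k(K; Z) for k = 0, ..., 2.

H_0 ≅ Z,  H_1 ≅ Z,  H_2 = 0.

Fix the vertex order 1 < 2 < 3 < 4 < 5 < 6 and write every simplex with vertices in increasing order. Then dim K = 2 and the simplices of K are:

  0-simplices (6): [1], [2], [3], [4], [5], [6]
  1-simplices (12): [1,2], [1,4], [1,5], [2,3], [2,4], [2,5], [2,6], [3,4], [3,5], [3,6], [4,5], [4,6]
  2-simplices (6): [1,2,4], [1,2,5], [2,3,5], [2,4,6], [3,4,5], [3,4,6]

giving chain groups C_0 ≅ Z^6, C_1 ≅ Z^12, C_2 ≅ Z^6.

Boundary ∂_1: C_1 → C_0 maps an edge to its endpoints' difference, ∂[p,q] = q − p.
The resulting 6×12 matrix has rank 5, and its Smith normal form has invariant factors (1,1,1,1,1).

∂_2: C_2 → C_1 sends each 2-simplex [p,q,r] to [q,r] − [p,r] + [p,q]. For instance
  ∂[2,3,5] = [3,5] − [2,5] + [2,3],
  ∂[1,2,5] = [2,5] − [1,5] + [1,2].
This gives a 12×6 integer matrix of rank 6; reducing to Smith normal form yields diagonal entries (1,1,1,1,1,1).

Reading off H_k = ker ∂_k / im ∂_{k+1}:

  H_0: rank C_0 − rank ∂_1 = 6 − 5 = 1, and the invariant factors of ∂_1 are all 1, so H_0 ≅ Z.
  H_1: rank ker ∂_1 − rank ∂_2 = (12 − 5) − 6 = 1, and the invariant factors of ∂_2 are all 1, so H_1 ≅ Z.
  H_2: rank ker ∂_2 − rank ∂_3 = (6 − 6) − 0 = 0, and there is no ∂_3, so H_2 ≅ 0.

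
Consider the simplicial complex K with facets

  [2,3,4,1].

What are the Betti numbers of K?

b_0 = 1, b_1 = 0, b_2 = 0, b_3 = 0.

K has 4 vertices, 6 edges, 4 triangles, 1 3-simplex.
rank ∂_0 = 0, rank ∂_1 = 3 ⇒ b_0 = 4 − 0 − 3 = 1; all invariant factors of ∂_1 are 1 so no torsion. So H_0 ≅ Z.
rank ∂_1 = 3, rank ∂_2 = 3 ⇒ b_1 = 6 − 3 − 3 = 0; all invariant factors of ∂_2 are 1 so no torsion. So H_1 ≅ 0.
rank ∂_2 = 3, rank ∂_3 = 1 ⇒ b_2 = 4 − 3 − 1 = 0; all invariant factors of ∂_3 are 1 so no torsion. So H_2 ≅ 0.
rank ∂_3 = 1, rank ∂_4 = 0 ⇒ b_3 = 1 − 1 − 0 = 0. So H_3 ≅ 0.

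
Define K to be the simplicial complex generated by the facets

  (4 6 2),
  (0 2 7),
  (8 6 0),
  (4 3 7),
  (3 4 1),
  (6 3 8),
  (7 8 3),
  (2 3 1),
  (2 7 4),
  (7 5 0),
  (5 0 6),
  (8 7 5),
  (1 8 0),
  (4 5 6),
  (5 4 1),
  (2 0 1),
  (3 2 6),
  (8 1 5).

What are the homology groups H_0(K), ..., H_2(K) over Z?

K has 9 vertices, 27 edges, 18 triangles.
rank ∂_0 = 0, rank ∂_1 = 8 ⇒ b_0 = 9 − 0 − 8 = 1; all invariant factors of ∂_1 are 1 so no torsion. So H_0 = Z.
rank ∂_1 = 8, rank ∂_2 = 18 ⇒ b_1 = 27 − 8 − 18 = 1; ∂_2 has invariant factor(s) [2] giving torsion. So H_1 = Z ⊕ Z/2Z.
rank ∂_2 = 18, rank ∂_3 = 0 ⇒ b_2 = 18 − 18 − 0 = 0. So H_2 = 0.

H_0 ≅ Z,  H_1 ≅ Z ⊕ Z/2Z,  H_2 = 0.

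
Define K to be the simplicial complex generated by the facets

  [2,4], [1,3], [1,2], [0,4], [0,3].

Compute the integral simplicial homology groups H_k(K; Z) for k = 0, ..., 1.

We work with the vertex ordering 0 < 1 < 2 < 3 < 4. The simplices of K, each written with vertices in increasing order, are:

  0-simplices (5): [0], [1], [2], [3], [4]
  1-simplices (5): [0,3], [0,4], [1,2], [1,3], [2,4]

giving chain groups C_0 ≅ Z^5, C_1 ≅ Z^5.

The boundary map ∂_1: C_1 → C_0 is given by ∂[p,q] = [q] − [p]. For instance
  ∂[0,3] = [3] − [0].
As a 5×5 matrix over Z this has rank 4, with invariant factors (1,1,1,1).

Computing H_k = (kernel of ∂_k) / (image of ∂_{k+1}):

  H_0: rank C_0 − rank ∂_1 = 5 − 4 = 1, and the invariant factors of ∂_1 are all 1, so H_0 = Z.
  H_1: rank ker ∂_1 − rank ∂_2 = (5 − 4) − 0 = 1, and there is no ∂_2, so H_1 = Z.

As a check, the Euler characteristic is 5 − 5 = 0, which agrees with 1 − 1 = 0.

H_0 = Z,  H_1 = Z.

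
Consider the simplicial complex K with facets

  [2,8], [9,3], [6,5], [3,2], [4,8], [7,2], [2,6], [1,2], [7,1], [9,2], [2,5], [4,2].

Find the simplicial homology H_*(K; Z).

Fix the vertex order 1 < 2 < 3 < 4 < 5 < 6 < 7 < 8 < 9 and write every simplex with vertices in increasing order. Then dim K = 1 and the simplices of K are:

  0-simplices (9): [1], [2], [3], [4], [5], [6], [7], [8], [9]
  1-simplices (12): [1,2], [1,7], [2,3], [2,4], [2,5], [2,6], [2,7], [2,8], [2,9], [3,9], [4,8], [5,6]

giving chain groups C_0 ≅ Z^9, C_1 ≅ Z^12.

The boundary map ∂_1: C_1 → C_0 maps an edge to its endpoints' difference, ∂[p,q] = q − p. For instance
  ∂[2,3] = [3] − [2].
This gives a 9×12 integer matrix of rank 8; reducing to Smith normal form yields diagonal entries (1,1,1,1,1,1,1,1).

Computing H_k = (kernel of ∂_k) / (image of ∂_{k+1}):

  H_0: rank C_0 − rank ∂_1 = 9 − 8 = 1, and the invariant factors of ∂_1 are all 1, so H_0 = Z.
  H_1: rank ker ∂_1 − rank ∂_2 = (12 − 8) − 0 = 4, and there is no ∂_2, so H_1 = Z^4.

(K is a triangulation of a wedge of 4 circles.)

H_0 = Z,  H_1 = Z^4.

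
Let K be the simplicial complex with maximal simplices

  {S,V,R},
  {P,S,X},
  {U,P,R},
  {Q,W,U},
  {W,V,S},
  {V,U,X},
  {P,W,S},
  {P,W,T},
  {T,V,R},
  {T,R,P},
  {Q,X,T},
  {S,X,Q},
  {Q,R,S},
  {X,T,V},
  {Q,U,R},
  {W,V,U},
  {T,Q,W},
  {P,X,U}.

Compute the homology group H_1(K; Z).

Fix the vertex order P < Q < R < S < T < U < V < W < X and write every simplex with vertices in increasing order. Then dim K = 2 and the simplices of K are:

  0-simplices (9): P, Q, R, S, T, U, V, W, X
  1-simplices (27): PR, PS, PT, PU, PW, PX, QR, QS, QT, QU, QW, QX, RS, RT, RU, RV, SV, SW, SX, TV, TW, TX, UV, UW, UX, VW, VX
  2-simplices (18): PRT, PRU, PSW, PSX, PTW, PUX, QRS, QRU, QSX, QTW, QTX, QUW, RSV, RTV, SVW, TVX, UVW, UVX

Hence C_0 ≅ Z^9, C_1 ≅ Z^27, C_2 ≅ Z^18.

Boundary ∂_1: C_1 → C_0 maps an edge to its endpoints' difference, ∂[p,q] = q − p. For instance
  ∂QT = T − Q.
The 9×27 boundary matrix has rank 8 and Smith normal form diag(1,1,1,1,1,1,1,1).

The boundary map ∂_2: C_2 → C_1 sends each 2-simplex [p,q,r] to [q,r] − [p,r] + [p,q]. For instance
  ∂PSW = SW − PW + PS,
  ∂UVX = VX − UX + UV.
As a 27×18 matrix over Z this has rank 17, with invariant factors (1,1,1,1,1,1,1,1,1,1,1,1,1,1,1,1,1).

Reading off H_k = ker ∂_k / im ∂_{k+1}:

  H_1: rank ker ∂_1 − rank ∂_2 = (27 − 8) − 17 = 2, and the invariant factors of ∂_2 are all 1, so H_1 ≅ Z^2.

H_1 = Z^2.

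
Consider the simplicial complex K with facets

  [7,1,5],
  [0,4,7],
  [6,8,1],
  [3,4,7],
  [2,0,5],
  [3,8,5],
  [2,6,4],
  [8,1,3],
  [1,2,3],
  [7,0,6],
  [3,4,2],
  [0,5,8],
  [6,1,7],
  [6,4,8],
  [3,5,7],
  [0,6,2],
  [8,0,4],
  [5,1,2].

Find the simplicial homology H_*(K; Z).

We work with the vertex ordering 0 < 1 < 2 < 3 < 4 < 5 < 6 < 7 < 8. The simplices of K, each written with vertices in increasing order, are:

  0-simplices (9): [0], [1], [2], [3], [4], [5], [6], [7], [8]
  1-simplices (27): (27 of them)
  2-simplices (18): [0,2,5], [0,2,6], [0,4,7], [0,4,8], [0,5,8], [0,6,7], [1,2,3], [1,2,5], [1,3,8], [1,5,7], [1,6,7], [1,6,8], [2,3,4], [2,4,6], [3,4,7], [3,5,7], [3,5,8], [4,6,8]

so the chain groups are C_0 ≅ Z^9, C_1 ≅ Z^27, C_2 ≅ Z^18.

∂_1: C_1 → C_0 maps an edge to its endpoints' difference, ∂[p,q] = q − p. For instance
  ∂[6,8] = [8] − [6].
The 9×27 boundary matrix has rank 8 and Smith normal form diag(1,1,1,1,1,1,1,1).

Boundary ∂_2: C_2 → C_1 sends each 2-simplex [p,q,r] to [q,r] − [p,r] + [p,q]. For instance
  ∂[1,2,5] = [2,5] − [1,5] + [1,2],
  ∂[2,4,6] = [4,6] − [2,6] + [2,4].
The resulting 27×18 matrix has rank 18, and its Smith normal form has invariant factors (1,1,1,1,1,1,1,1,1,1,1,1,1,1,1,1,1,2).

From H_k ≅ ker(∂_k) / im(∂_{k+1}) we obtain:

  H_0: rank C_0 − rank ∂_1 = 9 − 8 = 1, and the invariant factors of ∂_1 are all 1, so H_0 = Z.
  H_1: rank ker ∂_1 − rank ∂_2 = (27 − 8) − 18 = 1, and ∂_2 has invariant factor 2 > 1, so H_1 = Z ⊕ Z/2Z.
  H_2: rank ker ∂_2 − rank ∂_3 = (18 − 18) − 0 = 0, and there is no ∂_3, so H_2 = 0.

H_0 ≅ Z,  H_1 ≅ Z ⊕ Z/2Z,  H_2 = 0.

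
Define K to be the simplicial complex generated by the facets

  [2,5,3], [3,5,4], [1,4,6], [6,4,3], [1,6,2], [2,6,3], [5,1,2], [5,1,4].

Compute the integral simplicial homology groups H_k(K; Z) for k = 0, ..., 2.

Take the total order 1 < 2 < 3 < 4 < 5 < 6 on the vertex set. Then K (dimension 2) consists of the simplices:

  0-simplices (6): [1], [2], [3], [4], [5], [6]
  1-simplices (12): [1,2], [1,4], [1,5], [1,6], [2,3], [2,5], [2,6], [3,4], [3,5], [3,6], [4,5], [4,6]
  2-simplices (8): [1,2,5], [1,2,6], [1,4,5], [1,4,6], [2,3,5], [2,3,6], [3,4,5], [3,4,6]

Hence C_0 ≅ Z^6, C_1 ≅ Z^12, C_2 ≅ Z^8.

The boundary map ∂_1: C_1 → C_0 maps an edge to its endpoints' difference, ∂[p,q] = q − p.
The 6×12 boundary matrix has rank 5 and Smith normal form diag(1,1,1,1,1).

The boundary map ∂_2: C_2 → C_1 sends each 2-simplex [p,q,r] to [q,r] − [p,r] + [p,q]. For instance
  ∂[3,4,6] = [4,6] − [3,6] + [3,4],
  ∂[1,2,5] = [2,5] − [1,5] + [1,2].
The 12×8 boundary matrix has rank 7 and Smith normal form diag(1,1,1,1,1,1,1).

From H_k ≅ ker(∂_k) / im(∂_{k+1}) we obtain:

  H_0: rank C_0 − rank ∂_1 = 6 − 5 = 1, and the invariant factors of ∂_1 are all 1, so H_0 = Z.
  H_1: rank ker ∂_1 − rank ∂_2 = (12 − 5) − 7 = 0, and the invariant factors of ∂_2 are all 1, so H_1 = 0.
  H_2: rank ker ∂_2 − rank ∂_3 = (8 − 7) − 0 = 1, and there is no ∂_3, so H_2 = Z.

H_0 ≅ Z,  H_1 = 0,  H_2 ≅ Z.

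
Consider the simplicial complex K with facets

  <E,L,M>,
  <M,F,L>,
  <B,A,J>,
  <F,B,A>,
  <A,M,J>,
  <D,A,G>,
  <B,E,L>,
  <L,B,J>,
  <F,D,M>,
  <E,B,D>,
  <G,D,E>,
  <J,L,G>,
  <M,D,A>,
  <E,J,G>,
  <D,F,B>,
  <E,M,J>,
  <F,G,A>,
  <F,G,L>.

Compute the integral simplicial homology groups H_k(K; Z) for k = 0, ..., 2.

H_0 ≅ Z,  H_1 ≅ Z ⊕ Z/2,  H_2 = 0.

Order the vertices as A < B < D < E < F < G < J < L < M. Listing each simplex with vertices in this order, K has dimension 2 with simplices:

  0-simplices (9): A, B, D, E, F, G, J, L, M
  1-simplices (27): AB, AD, AF, AG, AJ, AM, BD, BE, BF, BJ, BL, DE, DF, DG, DM, EG, EJ, EL, EM, FG, FL, FM, GJ, GL, JL, JM, LM
  2-simplices (18): ABF, ABJ, ADG, ADM, AFG, AJM, BDE, BDF, BEL, BJL, DEG, DFM, EGJ, EJM, ELM, FGL, FLM, GJL

Hence C_0 ≅ Z^9, C_1 ≅ Z^27, C_2 ≅ Z^18.

∂_1: C_1 → C_0 maps an edge to its endpoints' difference, ∂[p,q] = q − p. For instance
  ∂LM = M − L.
As a 9×27 matrix over Z this has rank 8, with invariant factors (1,1,1,1,1,1,1,1).

The boundary map ∂_2: C_2 → C_1 sends each 2-simplex [p,q,r] to [q,r] − [p,r] + [p,q]. For instance
  ∂BDF = DF − BF + BD,
  ∂EGJ = GJ − EJ + EG.
The 27×18 boundary matrix has rank 18 and Smith normal form diag(1,1,1,1,1,1,1,1,1,1,1,1,1,1,1,1,1,2).

Computing H_k = (kernel of ∂_k) / (image of ∂_{k+1}):

  H_0: rank C_0 − rank ∂_1 = 9 − 8 = 1, and the invariant factors of ∂_1 are all 1, so H_0 = Z.
  H_1: rank ker ∂_1 − rank ∂_2 = (27 − 8) − 18 = 1, and ∂_2 has invariant factor 2 > 1, so H_1 = Z ⊕ Z/2.
  H_2: rank ker ∂_2 − rank ∂_3 = (18 − 18) − 0 = 0, and there is no ∂_3, so H_2 = 0.

As a check, the Euler characteristic is 9 − 27 + 18 = 0, which agrees with 1 − 1 + 0 = 0.
(K is a triangulation of the Klein bottle.)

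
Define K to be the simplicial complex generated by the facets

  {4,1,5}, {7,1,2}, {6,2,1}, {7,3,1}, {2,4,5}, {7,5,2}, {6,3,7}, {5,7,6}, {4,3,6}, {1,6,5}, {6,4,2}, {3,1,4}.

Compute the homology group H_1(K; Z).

H_1 = Z/2.

K has 7 vertices, 18 edges, 12 triangles.
rank ∂_1 = 6, rank ∂_2 = 12 ⇒ b_1 = 18 − 6 − 12 = 0; ∂_2 has invariant factor(s) [2] giving torsion. So H_1 = Z/2.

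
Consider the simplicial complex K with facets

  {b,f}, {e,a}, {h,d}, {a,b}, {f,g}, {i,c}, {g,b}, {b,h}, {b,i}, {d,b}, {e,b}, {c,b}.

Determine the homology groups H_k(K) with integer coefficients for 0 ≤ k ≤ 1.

H_0 ≅ Z,  H_1 ≅ Z^4.

Take the total order a < b < c < d < e < f < g < h < i on the vertex set. Then K (dimension 1) consists of the simplices:

  0-simplices (9): a, b, c, d, e, f, g, h, i
  1-simplices (12): ab, ae, bc, bd, be, bf, bg, bh, bi, ci, dh, fg

Hence C_0 ≅ Z^9, C_1 ≅ Z^12.

Boundary ∂_1: C_1 → C_0 sends each edge [p,q] (with p < q) to q − p. For instance
  ∂ae = e − a.
This gives a 9×12 integer matrix of rank 8; reducing to Smith normal form yields diagonal entries (1,1,1,1,1,1,1,1).

From H_k ≅ ker(∂_k) / im(∂_{k+1}) we obtain:

  H_0: rank C_0 − rank ∂_1 = 9 − 8 = 1, and the invariant factors of ∂_1 are all 1, so H_0 ≅ Z.
  H_1: rank ker ∂_1 − rank ∂_2 = (12 − 8) − 0 = 4, and there is no ∂_2, so H_1 ≅ Z^4.

As a check, the Euler characteristic is 9 − 12 = -3, which agrees with 1 − 4 = -3.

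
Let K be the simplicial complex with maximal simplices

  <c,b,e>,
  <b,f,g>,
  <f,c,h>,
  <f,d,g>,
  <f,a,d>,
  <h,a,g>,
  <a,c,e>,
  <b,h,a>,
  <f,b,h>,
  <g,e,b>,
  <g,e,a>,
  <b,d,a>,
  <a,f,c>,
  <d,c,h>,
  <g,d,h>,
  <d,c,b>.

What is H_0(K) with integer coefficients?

K has 8 vertices, 24 edges, 16 triangles.
rank ∂_0 = 0, rank ∂_1 = 7 ⇒ b_0 = 8 − 0 − 7 = 1; all invariant factors of ∂_1 are 1 so no torsion. So H_0 = Z.

H_0 = Z.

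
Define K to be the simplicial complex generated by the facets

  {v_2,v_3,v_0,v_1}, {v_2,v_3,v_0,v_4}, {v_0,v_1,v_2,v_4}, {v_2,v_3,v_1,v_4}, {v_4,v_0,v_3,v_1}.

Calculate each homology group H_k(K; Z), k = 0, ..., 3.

H_0 ≅ Z,  H_1 = 0,  H_2 = 0,  H_3 ≅ Z.

Order the vertices as v_0 < v_1 < v_2 < v_3 < v_4. Listing each simplex with vertices in this order, K has dimension 3 with simplices:

  0-simplices (5): [v_0], [v_1], [v_2], [v_3], [v_4]
  1-simplices (10): [v_0,v_1], [v_0,v_2], [v_0,v_3], [v_0,v_4], [v_1,v_2], [v_1,v_3], [v_1,v_4], [v_2,v_3], [v_2,v_4], [v_3,v_4]
  2-simplices (10): [v_0,v_1,v_2], [v_0,v_1,v_3], [v_0,v_1,v_4], [v_0,v_2,v_3], [v_0,v_2,v_4], [v_0,v_3,v_4], [v_1,v_2,v_3], [v_1,v_2,v_4], [v_1,v_3,v_4], [v_2,v_3,v_4]
  3-simplices (5): [v_0,v_1,v_2,v_3], [v_0,v_1,v_2,v_4], [v_0,v_1,v_3,v_4], [v_0,v_2,v_3,v_4], [v_1,v_2,v_3,v_4]

giving chain groups C_0 ≅ Z^5, C_1 ≅ Z^10, C_2 ≅ Z^10, C_3 ≅ Z^5.

The boundary map ∂_1: C_1 → C_0 is given by ∂[p,q] = [q] − [p].
The resulting 5×10 matrix has rank 4, and its Smith normal form has invariant factors (1,1,1,1).

Boundary ∂_2: C_2 → C_1 sends each 2-simplex [p,q,r] to [q,r] − [p,r] + [p,q]. For instance
  ∂[v_1,v_2,v_4] = [v_2,v_4] − [v_1,v_4] + [v_1,v_2],
  ∂[v_1,v_2,v_3] = [v_2,v_3] − [v_1,v_3] + [v_1,v_2].
As a 10×10 matrix over Z this has rank 6, with invariant factors (1,1,1,1,1,1).

The boundary map ∂_3: C_3 → C_2 sends each 3-simplex σ to the alternating sum Σ_i (−1)^i (σ with its i-th vertex removed). For instance
  ∂[v_0,v_2,v_3,v_4] = [v_2,v_3,v_4] − [v_0,v_3,v_4] + [v_0,v_2,v_4] − [v_0,v_2,v_3],
  ∂[v_0,v_1,v_2,v_3] = [v_1,v_2,v_3] − [v_0,v_2,v_3] + [v_0,v_1,v_3] − [v_0,v_1,v_2].
The 10×5 boundary matrix has rank 4 and Smith normal form diag(1,1,1,1).

Reading off H_k = ker ∂_k / im ∂_{k+1}:

  H_0: rank C_0 − rank ∂_1 = 5 − 4 = 1, and the invariant factors of ∂_1 are all 1, so H_0 ≅ Z.
  H_1: rank ker ∂_1 − rank ∂_2 = (10 − 4) − 6 = 0, and the invariant factors of ∂_2 are all 1, so H_1 ≅ 0.
  H_2: rank ker ∂_2 − rank ∂_3 = (10 − 6) − 4 = 0, and the invariant factors of ∂_3 are all 1, so H_2 ≅ 0.
  H_3: rank ker ∂_3 − rank ∂_4 = (5 − 4) − 0 = 1, and there is no ∂_4, so H_3 ≅ Z.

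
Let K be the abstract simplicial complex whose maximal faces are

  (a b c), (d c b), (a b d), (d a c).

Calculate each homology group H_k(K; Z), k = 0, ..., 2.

H_0 = Z,  H_1 = 0,  H_2 = Z.

Take the total order a < b < c < d on the vertex set. Then K (dimension 2) consists of the simplices:

  0-simplices (4): a, b, c, d
  1-simplices (6): ab, ac, ad, bc, bd, cd
  2-simplices (4): abc, abd, acd, bcd

so the chain groups are C_0 ≅ Z^4, C_1 ≅ Z^6, C_2 ≅ Z^4.

Boundary ∂_1: C_1 → C_0 is given by ∂[p,q] = [q] − [p]. For instance
  ∂ad = d − a.
The resulting 4×6 matrix has rank 3, and its Smith normal form has invariant factors (1,1,1).

The boundary map ∂_2: C_2 → C_1 sends each 2-simplex [p,q,r] to [q,r] − [p,r] + [p,q]. For instance
  ∂acd = cd − ad + ac,
  ∂abc = bc − ac + ab.
The resulting 6×4 matrix has rank 3, and its Smith normal form has invariant factors (1,1,1).

Reading off H_k = ker ∂_k / im ∂_{k+1}:

  H_0: rank C_0 − rank ∂_1 = 4 − 3 = 1, and the invariant factors of ∂_1 are all 1, so H_0 = Z.
  H_1: rank ker ∂_1 − rank ∂_2 = (6 − 3) − 3 = 0, and the invariant factors of ∂_2 are all 1, so H_1 = 0.
  H_2: rank ker ∂_2 − rank ∂_3 = (4 − 3) − 0 = 1, and there is no ∂_3, so H_2 = Z.

(K is a triangulation of the 2-sphere S^2.)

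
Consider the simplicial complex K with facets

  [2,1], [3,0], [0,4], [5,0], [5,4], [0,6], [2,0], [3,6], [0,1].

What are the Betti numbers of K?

Order the vertices as 0 < 1 < 2 < 3 < 4 < 5 < 6. Listing each simplex with vertices in this order, K has dimension 1 with simplices:

  0-simplices (7): [0], [1], [2], [3], [4], [5], [6]
  1-simplices (9): [0,1], [0,2], [0,3], [0,4], [0,5], [0,6], [1,2], [3,6], [4,5]

giving chain groups C_0 ≅ Z^7, C_1 ≅ Z^9.

The boundary map ∂_1: C_1 → C_0 sends each edge [p,q] (with p < q) to q − p.
The 7×9 boundary matrix has rank 6 and Smith normal form diag(1,1,1,1,1,1).

Reading off H_k = ker ∂_k / im ∂_{k+1}:

  H_0: rank C_0 − rank ∂_1 = 7 − 6 = 1, and the invariant factors of ∂_1 are all 1, so H_0 ≅ Z.
  H_1: rank ker ∂_1 − rank ∂_2 = (9 − 6) − 0 = 3, and there is no ∂_2, so H_1 ≅ Z^3.

As a check, the Euler characteristic is 7 − 9 = -2, which agrees with 1 − 3 = -2.

Hence the Betti numbers are b_0 = 1, b_1 = 3.

b_0 = 1, b_1 = 3.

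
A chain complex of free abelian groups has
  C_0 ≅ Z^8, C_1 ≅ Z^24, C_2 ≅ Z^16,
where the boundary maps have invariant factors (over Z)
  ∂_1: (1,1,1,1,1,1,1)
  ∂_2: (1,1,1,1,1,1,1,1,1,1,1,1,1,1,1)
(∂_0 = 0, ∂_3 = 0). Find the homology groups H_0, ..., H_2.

H_0 = Z,  H_1 = Z^2,  H_2 = Z.

H_0: b_0 = 8 − 0 − 7 = 1; torsion from ∂_1 factors > 1: none. So H_0 = Z.
H_1: b_1 = 24 − 7 − 15 = 2; torsion from ∂_2 factors > 1: none. So H_1 = Z^2.
H_2: b_2 = 16 − 15 − 0 = 1; torsion from ∂_3 factors > 1: none. So H_2 = Z.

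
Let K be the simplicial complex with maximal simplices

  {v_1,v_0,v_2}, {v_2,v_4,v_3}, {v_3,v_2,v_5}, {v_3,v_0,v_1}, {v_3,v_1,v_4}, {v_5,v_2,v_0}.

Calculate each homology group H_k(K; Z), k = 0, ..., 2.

Order the vertices as v_0 < v_1 < v_2 < v_3 < v_4 < v_5. Listing each simplex with vertices in this order, K has dimension 2 with simplices:

  0-simplices (6): [v_0], [v_1], [v_2], [v_3], [v_4], [v_5]
  1-simplices (12): [v_0,v_1], [v_0,v_2], [v_0,v_3], [v_0,v_5], [v_1,v_2], [v_1,v_3], [v_1,v_4], [v_2,v_3], [v_2,v_4], [v_2,v_5], [v_3,v_4], [v_3,v_5]
  2-simplices (6): [v_0,v_1,v_2], [v_0,v_1,v_3], [v_0,v_2,v_5], [v_1,v_3,v_4], [v_2,v_3,v_4], [v_2,v_3,v_5]

giving chain groups C_0 ≅ Z^6, C_1 ≅ Z^12, C_2 ≅ Z^6.

Boundary ∂_1: C_1 → C_0 is given by ∂[p,q] = [q] − [p].
The 6×12 boundary matrix has rank 5 and Smith normal form diag(1,1,1,1,1).

The boundary map ∂_2: C_2 → C_1 sends each 2-simplex [p,q,r] to [q,r] − [p,r] + [p,q]. For instance
  ∂[v_0,v_2,v_5] = [v_2,v_5] − [v_0,v_5] + [v_0,v_2],
  ∂[v_0,v_1,v_3] = [v_1,v_3] − [v_0,v_3] + [v_0,v_1].
This gives a 12×6 integer matrix of rank 6; reducing to Smith normal form yields diagonal entries (1,1,1,1,1,1).

Now H_k = ker ∂_k / im ∂_{k+1}, so:

  H_0: rank C_0 − rank ∂_1 = 6 − 5 = 1, and the invariant factors of ∂_1 are all 1, so H_0 ≅ Z.
  H_1: rank ker ∂_1 − rank ∂_2 = (12 − 5) − 6 = 1, and the invariant factors of ∂_2 are all 1, so H_1 ≅ Z.
  H_2: rank ker ∂_2 − rank ∂_3 = (6 − 6) − 0 = 0, and there is no ∂_3, so H_2 ≅ 0.

(K is a triangulation of the cylinder S^1 x I.)

H_0 = Z,  H_1 = Z,  H_2 = 0.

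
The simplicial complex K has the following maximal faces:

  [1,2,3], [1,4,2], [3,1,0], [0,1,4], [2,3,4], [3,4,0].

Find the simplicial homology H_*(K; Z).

Take the total order 0 < 1 < 2 < 3 < 4 on the vertex set. Then K (dimension 2) consists of the simplices:

  0-simplices (5): [0], [1], [2], [3], [4]
  1-simplices (9): [0,1], [0,3], [0,4], [1,2], [1,3], [1,4], [2,3], [2,4], [3,4]
  2-simplices (6): [0,1,3], [0,1,4], [0,3,4], [1,2,3], [1,2,4], [2,3,4]

giving chain groups C_0 ≅ Z^5, C_1 ≅ Z^9, C_2 ≅ Z^6.

Boundary ∂_1: C_1 → C_0 maps an edge to its endpoints' difference, ∂[p,q] = q − p.
The resulting 5×9 matrix has rank 4, and its Smith normal form has invariant factors (1,1,1,1).

Boundary ∂_2: C_2 → C_1 maps a triangle to the signed sum of its edges. For instance
  ∂[0,1,3] = [1,3] − [0,3] + [0,1],
  ∂[0,1,4] = [1,4] − [0,4] + [0,1].
As a 9×6 matrix over Z this has rank 5, with invariant factors (1,1,1,1,1).

Computing H_k = (kernel of ∂_k) / (image of ∂_{k+1}):

  H_0: rank C_0 − rank ∂_1 = 5 − 4 = 1, and the invariant factors of ∂_1 are all 1, so H_0 = Z.
  H_1: rank ker ∂_1 − rank ∂_2 = (9 − 4) − 5 = 0, and the invariant factors of ∂_2 are all 1, so H_1 = 0.
  H_2: rank ker ∂_2 − rank ∂_3 = (6 − 5) − 0 = 1, and there is no ∂_3, so H_2 = Z.

As a check, the Euler characteristic is 5 − 9 + 6 = 2, which agrees with 1 − 0 + 1 = 2.
(K is a triangulation of the 2-sphere S^2.)

H_0 = Z,  H_1 = 0,  H_2 = Z.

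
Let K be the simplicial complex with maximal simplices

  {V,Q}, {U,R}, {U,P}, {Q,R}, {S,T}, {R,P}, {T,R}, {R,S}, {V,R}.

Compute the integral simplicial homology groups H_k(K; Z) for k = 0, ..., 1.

K has 7 vertices, 9 edges.
rank ∂_0 = 0, rank ∂_1 = 6 ⇒ b_0 = 7 − 0 − 6 = 1; all invariant factors of ∂_1 are 1 so no torsion. So H_0 ≅ Z.
rank ∂_1 = 6, rank ∂_2 = 0 ⇒ b_1 = 9 − 6 − 0 = 3. So H_1 ≅ Z^3.

H_0 ≅ Z,  H_1 ≅ Z^3.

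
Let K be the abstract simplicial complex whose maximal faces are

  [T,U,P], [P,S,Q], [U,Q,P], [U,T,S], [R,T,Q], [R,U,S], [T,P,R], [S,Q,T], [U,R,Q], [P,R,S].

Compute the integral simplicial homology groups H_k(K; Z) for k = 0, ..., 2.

H_0 ≅ Z,  H_1 ≅ Z_2,  H_2 = 0.

K has 6 vertices, 15 edges, 10 triangles.
rank ∂_0 = 0, rank ∂_1 = 5 ⇒ b_0 = 6 − 0 − 5 = 1; all invariant factors of ∂_1 are 1 so no torsion. So H_0 = Z.
rank ∂_1 = 5, rank ∂_2 = 10 ⇒ b_1 = 15 − 5 − 10 = 0; ∂_2 has invariant factor(s) [2] giving torsion. So H_1 = Z_2.
rank ∂_2 = 10, rank ∂_3 = 0 ⇒ b_2 = 10 − 10 − 0 = 0. So H_2 = 0.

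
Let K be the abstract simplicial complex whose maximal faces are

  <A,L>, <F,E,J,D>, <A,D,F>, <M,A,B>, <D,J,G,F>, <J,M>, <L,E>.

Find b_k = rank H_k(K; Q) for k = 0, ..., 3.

b_0 = 1, b_1 = 2, b_2 = 0, b_3 = 0.

We work with the vertex ordering A < B < D < E < F < G < J < L < M. The simplices of K, each written with vertices in increasing order, are:

  0-simplices (9): A, B, D, E, F, G, J, L, M
  1-simplices (17): AB, AD, AF, AL, AM, BM, DE, DF, DG, DJ, EF, EJ, EL, FG, FJ, GJ, JM
  2-simplices (9): ABM, ADF, DEF, DEJ, DFG, DFJ, DGJ, EFJ, FGJ
  3-simplices (2): DEFJ, DFGJ

so the chain groups are C_0 ≅ Z^9, C_1 ≅ Z^17, C_2 ≅ Z^9, C_3 ≅ Z^2.

The boundary map ∂_1: C_1 → C_0 maps an edge to its endpoints' difference, ∂[p,q] = q − p. For instance
  ∂BM = M − B.
The resulting 9×17 matrix has rank 8, and its Smith normal form has invariant factors (1,1,1,1,1,1,1,1).

The boundary map ∂_2: C_2 → C_1 acts by ∂[p,q,r] = [q,r] − [p,r] + [p,q]. For instance
  ∂FGJ = GJ − FJ + FG,
  ∂DGJ = GJ − DJ + DG.
The 17×9 boundary matrix has rank 7 and Smith normal form diag(1,1,1,1,1,1,1).

∂_3: C_3 → C_2 sends each 3-simplex σ to the alternating sum Σ_i (−1)^i (σ with its i-th vertex removed). For instance
  ∂DEFJ = EFJ − DFJ + DEJ − DEF,
  ∂DFGJ = FGJ − DGJ + DFJ − DFG.
This gives a 9×2 integer matrix of rank 2; reducing to Smith normal form yields diagonal entries (1,1).

Now H_k = ker ∂_k / im ∂_{k+1}, so:

  H_0: rank C_0 − rank ∂_1 = 9 − 8 = 1, and the invariant factors of ∂_1 are all 1, so H_0 ≅ Z.
  H_1: rank ker ∂_1 − rank ∂_2 = (17 − 8) − 7 = 2, and the invariant factors of ∂_2 are all 1, so H_1 ≅ Z^2.
  H_2: rank ker ∂_2 − rank ∂_3 = (9 − 7) − 2 = 0, and the invariant factors of ∂_3 are all 1, so H_2 ≅ 0.
  H_3: rank ker ∂_3 − rank ∂_4 = (2 − 2) − 0 = 0, and there is no ∂_4, so H_3 ≅ 0.

As a check, the Euler characteristic is 9 − 17 + 9 − 2 = -1, which agrees with 1 − 2 + 0 − 0 = -1.

Hence the Betti numbers are b_0 = 1, b_1 = 2, b_2 = 0, b_3 = 0.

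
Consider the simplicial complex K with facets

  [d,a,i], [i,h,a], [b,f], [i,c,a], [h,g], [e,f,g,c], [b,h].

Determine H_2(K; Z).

Fix the vertex order a < b < c < d < e < f < g < h < i and write every simplex with vertices in increasing order. Then dim K = 3 and the simplices of K are:

  0-simplices (9): a, b, c, d, e, f, g, h, i
  1-simplices (16): ac, ad, ah, ai, bf, bh, ce, cf, cg, ci, di, ef, eg, fg, gh, hi
  2-simplices (7): aci, adi, ahi, cef, ceg, cfg, efg
  3-simplices (1): cefg

Hence C_0 ≅ Z^9, C_1 ≅ Z^16, C_2 ≅ Z^7, C_3 ≅ Z^1.

The boundary map ∂_1: C_1 → C_0 is given by ∂[p,q] = [q] − [p].
This gives a 9×16 integer matrix of rank 8; reducing to Smith normal form yields diagonal entries (1,1,1,1,1,1,1,1).

∂_2: C_2 → C_1 sends each 2-simplex [p,q,r] to [q,r] − [p,r] + [p,q]. For instance
  ∂cfg = fg − cg + cf,
  ∂efg = fg − eg + ef.
This gives a 16×7 integer matrix of rank 6; reducing to Smith normal form yields diagonal entries (1,1,1,1,1,1).

∂_3: C_3 → C_2 sends each 3-simplex σ to the alternating sum Σ_i (−1)^i (σ with its i-th vertex removed). For instance
  ∂cefg = efg − cfg + ceg − cef.
The resulting 7×1 matrix has rank 1, and its Smith normal form has invariant factors (1).

Now H_k = ker ∂_k / im ∂_{k+1}, so:

  H_2: rank ker ∂_2 − rank ∂_3 = (7 − 6) − 1 = 0, and the invariant factors of ∂_3 are all 1, so H_2 = 0.

H_2 ≅ 0.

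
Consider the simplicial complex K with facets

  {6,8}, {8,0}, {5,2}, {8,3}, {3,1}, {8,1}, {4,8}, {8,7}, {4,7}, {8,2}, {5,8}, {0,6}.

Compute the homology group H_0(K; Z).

We work with the vertex ordering 0 < 1 < 2 < 3 < 4 < 5 < 6 < 7 < 8. The simplices of K, each written with vertices in increasing order, are:

  0-simplices (9): [0], [1], [2], [3], [4], [5], [6], [7], [8]
  1-simplices (12): [0,6], [0,8], [1,3], [1,8], [2,5], [2,8], [3,8], [4,7], [4,8], [5,8], [6,8], [7,8]

Hence C_0 ≅ Z^9, C_1 ≅ Z^12.

∂_1: C_1 → C_0 maps an edge to its endpoints' difference, ∂[p,q] = q − p.
The 9×12 boundary matrix has rank 8 and Smith normal form diag(1,1,1,1,1,1,1,1).

From H_k ≅ ker(∂_k) / im(∂_{k+1}) we obtain:

  H_0: rank C_0 − rank ∂_1 = 9 − 8 = 1, and the invariant factors of ∂_1 are all 1, so H_0 ≅ Z.

H_0 ≅ Z.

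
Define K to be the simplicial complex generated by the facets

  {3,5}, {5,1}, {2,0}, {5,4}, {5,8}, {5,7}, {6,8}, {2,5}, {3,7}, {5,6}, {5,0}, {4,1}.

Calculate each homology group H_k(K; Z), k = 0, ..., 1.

K has 9 vertices, 12 edges.
rank ∂_0 = 0, rank ∂_1 = 8 ⇒ b_0 = 9 − 0 − 8 = 1; all invariant factors of ∂_1 are 1 so no torsion. So H_0 ≅ Z.
rank ∂_1 = 8, rank ∂_2 = 0 ⇒ b_1 = 12 − 8 − 0 = 4. So H_1 ≅ Z^4.

H_0 ≅ Z,  H_1 ≅ Z^4.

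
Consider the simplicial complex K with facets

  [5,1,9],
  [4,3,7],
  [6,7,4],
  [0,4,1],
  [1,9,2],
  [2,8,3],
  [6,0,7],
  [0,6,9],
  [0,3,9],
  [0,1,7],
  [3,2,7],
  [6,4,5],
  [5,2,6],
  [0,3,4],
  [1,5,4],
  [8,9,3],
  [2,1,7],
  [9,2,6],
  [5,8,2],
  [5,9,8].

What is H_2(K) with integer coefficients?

Order the vertices as 0 < 1 < 2 < 3 < 4 < 5 < 6 < 7 < 8 < 9. Listing each simplex with vertices in this order, K has dimension 2 with simplices:

  0-simplices (10): [0], [1], [2], [3], [4], [5], [6], [7], [8], [9]
  1-simplices (30): (30 of them)
  2-simplices (20): (20 of them)

so the chain groups are C_0 ≅ Z^10, C_1 ≅ Z^30, C_2 ≅ Z^20.

∂_1: C_1 → C_0 is given by ∂[p,q] = [q] − [p]. For instance
  ∂[2,6] = [6] − [2].
The 10×30 boundary matrix has rank 9 and Smith normal form diag(1,1,1,1,1,1,1,1,1).

The boundary map ∂_2: C_2 → C_1 maps a triangle to the signed sum of its edges. For instance
  ∂[2,5,8] = [5,8] − [2,8] + [2,5],
  ∂[4,6,7] = [6,7] − [4,7] + [4,6].
This gives a 30×20 integer matrix of rank 20; reducing to Smith normal form yields diagonal entries (1,1,1,1,1,1,1,1,1,1,1,1,1,1,1,1,1,1,1,2).

Computing H_k = (kernel of ∂_k) / (image of ∂_{k+1}):

  H_2: rank ker ∂_2 − rank ∂_3 = (20 − 20) − 0 = 0, and there is no ∂_3, so H_2 ≅ 0.

(K is a triangulation of the Klein bottle.)

H_2 ≅ 0.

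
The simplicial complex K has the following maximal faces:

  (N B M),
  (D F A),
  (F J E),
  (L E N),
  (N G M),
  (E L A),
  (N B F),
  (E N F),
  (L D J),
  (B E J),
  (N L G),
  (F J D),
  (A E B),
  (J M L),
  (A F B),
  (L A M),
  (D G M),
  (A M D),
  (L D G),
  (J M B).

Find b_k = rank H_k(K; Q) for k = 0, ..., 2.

b_0 = 1, b_1 = 1, b_2 = 0.

Fix the vertex order A < B < D < E < F < G < J < L < M < N and write every simplex with vertices in increasing order. Then dim K = 2 and the simplices of K are:

  0-simplices (10): A, B, D, E, F, G, J, L, M, N
  1-simplices (30): AB, AD, AE, AF, AL, AM, BE, BF, BJ, BM, BN, DF, DG, DJ, DL, DM, EF, EJ, EL, EN, FJ, FN, GL, GM, GN, JL, JM, LM, LN, MN
  2-simplices (20): ABE, ABF, ADF, ADM, AEL, ALM, BEJ, BFN, BJM, BMN, DFJ, DGL, DGM, DJL, EFJ, EFN, ELN, GLN, GMN, JLM

giving chain groups C_0 ≅ Z^10, C_1 ≅ Z^30, C_2 ≅ Z^20.

The boundary map ∂_1: C_1 → C_0 maps an edge to its endpoints' difference, ∂[p,q] = q − p. For instance
  ∂FJ = J − F.
The 10×30 boundary matrix has rank 9 and Smith normal form diag(1,1,1,1,1,1,1,1,1).

The boundary map ∂_2: C_2 → C_1 maps a triangle to the signed sum of its edges. For instance
  ∂ABF = BF − AF + AB,
  ∂BJM = JM − BM + BJ.
As a 30×20 matrix over Z this has rank 20, with invariant factors (1,1,1,1,1,1,1,1,1,1,1,1,1,1,1,1,1,1,1,2).

Now H_k = ker ∂_k / im ∂_{k+1}, so:

  H_0: rank C_0 − rank ∂_1 = 10 − 9 = 1, and the invariant factors of ∂_1 are all 1, so H_0 ≅ Z.
  H_1: rank ker ∂_1 − rank ∂_2 = (30 − 9) − 20 = 1, and ∂_2 has invariant factor 2 > 1, so H_1 ≅ Z ⊕ Z/2.
  H_2: rank ker ∂_2 − rank ∂_3 = (20 − 20) − 0 = 0, and there is no ∂_3, so H_2 ≅ 0.

Hence the Betti numbers are b_0 = 1, b_1 = 1, b_2 = 0.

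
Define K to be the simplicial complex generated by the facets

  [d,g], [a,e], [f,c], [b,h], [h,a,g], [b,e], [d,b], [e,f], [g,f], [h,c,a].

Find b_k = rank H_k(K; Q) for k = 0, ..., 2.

b_0 = 1, b_1 = 4, b_2 = 0.

K has 8 vertices, 13 edges, 2 triangles.
rank ∂_0 = 0, rank ∂_1 = 7 ⇒ b_0 = 8 − 0 − 7 = 1; all invariant factors of ∂_1 are 1 so no torsion. So H_0 ≅ Z.
rank ∂_1 = 7, rank ∂_2 = 2 ⇒ b_1 = 13 − 7 − 2 = 4; all invariant factors of ∂_2 are 1 so no torsion. So H_1 ≅ Z^4.
rank ∂_2 = 2, rank ∂_3 = 0 ⇒ b_2 = 2 − 2 − 0 = 0. So H_2 ≅ 0.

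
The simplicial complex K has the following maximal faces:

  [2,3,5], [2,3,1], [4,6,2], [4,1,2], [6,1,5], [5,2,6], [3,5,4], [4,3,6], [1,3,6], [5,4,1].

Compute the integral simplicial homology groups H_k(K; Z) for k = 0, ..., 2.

H_0 = Z,  H_1 = Z/2,  H_2 = 0.

Fix the vertex order 1 < 2 < 3 < 4 < 5 < 6 and write every simplex with vertices in increasing order. Then dim K = 2 and the simplices of K are:

  0-simplices (6): [1], [2], [3], [4], [5], [6]
  1-simplices (15): [1,2], [1,3], [1,4], [1,5], [1,6], [2,3], [2,4], [2,5], [2,6], [3,4], [3,5], [3,6], [4,5], [4,6], [5,6]
  2-simplices (10): [1,2,3], [1,2,4], [1,3,6], [1,4,5], [1,5,6], [2,3,5], [2,4,6], [2,5,6], [3,4,5], [3,4,6]

so the chain groups are C_0 ≅ Z^6, C_1 ≅ Z^15, C_2 ≅ Z^10.

The boundary map ∂_1: C_1 → C_0 maps an edge to its endpoints' difference, ∂[p,q] = q − p. For instance
  ∂[1,3] = [3] − [1].
This gives a 6×15 integer matrix of rank 5; reducing to Smith normal form yields diagonal entries (1,1,1,1,1).

Boundary ∂_2: C_2 → C_1 maps a triangle to the signed sum of its edges. For instance
  ∂[1,3,6] = [3,6] − [1,6] + [1,3],
  ∂[3,4,5] = [4,5] − [3,5] + [3,4].
The 15×10 boundary matrix has rank 10 and Smith normal form diag(1,1,1,1,1,1,1,1,1,2).

Reading off H_k = ker ∂_k / im ∂_{k+1}:

  H_0: rank C_0 − rank ∂_1 = 6 − 5 = 1, and the invariant factors of ∂_1 are all 1, so H_0 ≅ Z.
  H_1: rank ker ∂_1 − rank ∂_2 = (15 − 5) − 10 = 0, and ∂_2 has invariant factor 2 > 1, so H_1 ≅ Z/2.
  H_2: rank ker ∂_2 − rank ∂_3 = (10 − 10) − 0 = 0, and there is no ∂_3, so H_2 ≅ 0.

As a check, the Euler characteristic is 6 − 15 + 10 = 1, which agrees with 1 − 0 + 0 = 1.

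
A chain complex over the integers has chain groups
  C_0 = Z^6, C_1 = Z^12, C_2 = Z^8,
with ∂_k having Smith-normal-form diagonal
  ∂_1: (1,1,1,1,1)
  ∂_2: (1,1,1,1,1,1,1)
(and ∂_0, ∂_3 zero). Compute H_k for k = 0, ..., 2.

H_0 = Z,  H_1 = 0,  H_2 = Z.

H_0: b_0 = 6 − 0 − 5 = 1; torsion from ∂_1 factors > 1: none. So H_0 = Z.
H_1: b_1 = 12 − 5 − 7 = 0; torsion from ∂_2 factors > 1: none. So H_1 = 0.
H_2: b_2 = 8 − 7 − 0 = 1; torsion from ∂_3 factors > 1: none. So H_2 = Z.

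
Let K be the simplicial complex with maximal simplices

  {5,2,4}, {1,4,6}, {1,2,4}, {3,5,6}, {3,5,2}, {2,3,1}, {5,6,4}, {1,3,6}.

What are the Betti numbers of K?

b_0 = 1, b_1 = 0, b_2 = 1.

Take the total order 1 < 2 < 3 < 4 < 5 < 6 on the vertex set. Then K (dimension 2) consists of the simplices:

  0-simplices (6): [1], [2], [3], [4], [5], [6]
  1-simplices (12): [1,2], [1,3], [1,4], [1,6], [2,3], [2,4], [2,5], [3,5], [3,6], [4,5], [4,6], [5,6]
  2-simplices (8): [1,2,3], [1,2,4], [1,3,6], [1,4,6], [2,3,5], [2,4,5], [3,5,6], [4,5,6]

giving chain groups C_0 ≅ Z^6, C_1 ≅ Z^12, C_2 ≅ Z^8.

Boundary ∂_1: C_1 → C_0 is given by ∂[p,q] = [q] − [p]. For instance
  ∂[1,3] = [3] − [1].
This gives a 6×12 integer matrix of rank 5; reducing to Smith normal form yields diagonal entries (1,1,1,1,1).

The boundary map ∂_2: C_2 → C_1 sends each 2-simplex [p,q,r] to [q,r] − [p,r] + [p,q]. For instance
  ∂[2,4,5] = [4,5] − [2,5] + [2,4],
  ∂[1,2,3] = [2,3] − [1,3] + [1,2].
The resulting 12×8 matrix has rank 7, and its Smith normal form has invariant factors (1,1,1,1,1,1,1).

From H_k ≅ ker(∂_k) / im(∂_{k+1}) we obtain:

  H_0: rank C_0 − rank ∂_1 = 6 − 5 = 1, and the invariant factors of ∂_1 are all 1, so H_0 = Z.
  H_1: rank ker ∂_1 − rank ∂_2 = (12 − 5) − 7 = 0, and the invariant factors of ∂_2 are all 1, so H_1 = 0.
  H_2: rank ker ∂_2 − rank ∂_3 = (8 − 7) − 0 = 1, and there is no ∂_3, so H_2 = Z.

Hence the Betti numbers are b_0 = 1, b_1 = 0, b_2 = 1.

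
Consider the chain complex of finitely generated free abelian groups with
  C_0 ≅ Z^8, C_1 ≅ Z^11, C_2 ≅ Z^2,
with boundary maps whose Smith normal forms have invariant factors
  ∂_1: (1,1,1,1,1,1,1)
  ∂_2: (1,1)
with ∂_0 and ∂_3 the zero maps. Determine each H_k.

H_0 ≅ Z,  H_1 ≅ Z^2,  H_2 = 0.

H_0: b_0 = 8 − 0 − 7 = 1; torsion from ∂_1 factors > 1: none. So H_0 ≅ Z.
H_1: b_1 = 11 − 7 − 2 = 2; torsion from ∂_2 factors > 1: none. So H_1 ≅ Z^2.
H_2: b_2 = 2 − 2 − 0 = 0; torsion from ∂_3 factors > 1: none. So H_2 ≅ 0.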